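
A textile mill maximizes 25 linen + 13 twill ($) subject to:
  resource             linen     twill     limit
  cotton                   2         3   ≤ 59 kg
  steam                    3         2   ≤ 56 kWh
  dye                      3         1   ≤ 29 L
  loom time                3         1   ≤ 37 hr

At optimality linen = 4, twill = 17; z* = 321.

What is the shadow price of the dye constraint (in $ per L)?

At the optimum: cotton uses 59 of 59 (binding); steam uses 46 of 56 (slack = 10); dye uses 29 of 29 (binding); loom time uses 29 of 37 (slack = 8).
Since steam, loom time are not tight, their duals are 0.
Dual feasibility on the basic columns requires 2·y_cotton + 3·y_dye = 25, 3·y_cotton + 1·y_dye = 13.
This yields shadow prices y_cotton = 2, y_dye = 7.
Shadow price of dye = 7.

7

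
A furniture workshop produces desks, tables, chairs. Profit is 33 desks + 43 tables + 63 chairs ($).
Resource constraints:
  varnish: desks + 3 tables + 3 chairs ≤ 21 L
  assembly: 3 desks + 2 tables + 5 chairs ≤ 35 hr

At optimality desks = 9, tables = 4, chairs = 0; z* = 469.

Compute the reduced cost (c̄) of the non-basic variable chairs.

At the optimum: varnish uses 21 of 21 (binding); assembly uses 35 of 35 (binding).
From A_Bᵀ y = c: 1·y_varnish + 3·y_assembly = 33; 3·y_varnish + 2·y_assembly = 43.
This yields shadow prices y_varnish = 9, y_assembly = 8.
Reduced cost of chairs: c₃ − yᵀa₃ = 63 − (9·3 + 8·5) = 63 − 67 = -4.

-4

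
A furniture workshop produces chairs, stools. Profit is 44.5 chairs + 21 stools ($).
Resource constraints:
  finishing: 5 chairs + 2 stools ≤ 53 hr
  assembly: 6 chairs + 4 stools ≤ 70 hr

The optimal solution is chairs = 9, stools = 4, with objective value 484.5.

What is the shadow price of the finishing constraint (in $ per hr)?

Both finishing and assembly are binding at x*.
The binding rows give the dual system: 5·y_finishing + 6·y_assembly = 44.5 and 2·y_finishing + 4·y_assembly = 21.
→ y_finishing = 6.5 and y_assembly = 2.
Shadow price of finishing = 6.5.

6.5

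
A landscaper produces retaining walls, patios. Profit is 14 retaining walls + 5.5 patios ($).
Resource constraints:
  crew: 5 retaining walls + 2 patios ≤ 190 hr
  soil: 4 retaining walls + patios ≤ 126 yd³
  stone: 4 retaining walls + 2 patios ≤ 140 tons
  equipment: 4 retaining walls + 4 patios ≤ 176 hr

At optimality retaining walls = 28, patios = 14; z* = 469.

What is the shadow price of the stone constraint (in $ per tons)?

Binding: soil and stone. Non-binding: crew (22 unused), equipment (8 unused).
By complementary slackness, y = 0 for the non-binding constraints.
Dual feasibility on the basic columns requires 4·y_soil + 4·y_stone = 14, 1·y_soil + 2·y_stone = 5.5.
This yields shadow prices y_soil = 1.5, y_stone = 2.
Shadow price of stone = 2.

2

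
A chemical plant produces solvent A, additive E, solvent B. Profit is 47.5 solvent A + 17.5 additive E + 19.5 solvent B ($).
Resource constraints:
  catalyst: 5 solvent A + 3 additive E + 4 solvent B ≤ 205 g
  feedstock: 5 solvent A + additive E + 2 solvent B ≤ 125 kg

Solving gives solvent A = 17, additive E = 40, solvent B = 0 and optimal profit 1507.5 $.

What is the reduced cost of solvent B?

-7.5

Both catalyst and feedstock are binding at x*.
Dual feasibility on the basic columns requires 5·y_catalyst + 5·y_feedstock = 47.5, 3·y_catalyst + 1·y_feedstock = 17.5.
→ y_catalyst = 4 and y_feedstock = 5.5.
Reduced cost of solvent B: c₃ − yᵀa₃ = 19.5 − (4·4 + 5.5·2) = 19.5 − 27 = -7.5.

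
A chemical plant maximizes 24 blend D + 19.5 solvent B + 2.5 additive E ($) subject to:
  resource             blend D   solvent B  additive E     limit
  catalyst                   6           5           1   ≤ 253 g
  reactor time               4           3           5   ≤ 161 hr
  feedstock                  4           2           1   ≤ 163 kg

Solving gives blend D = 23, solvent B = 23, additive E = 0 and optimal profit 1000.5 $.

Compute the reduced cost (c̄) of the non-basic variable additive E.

At the optimum: catalyst uses 253 of 253 (binding); reactor time uses 161 of 161 (binding); feedstock uses 138 of 163 (slack = 25).
Since feedstock is not tight, its dual is 0.
Dual feasibility on the basic columns requires 6·y_catalyst + 4·y_reactor time = 24, 5·y_catalyst + 3·y_reactor time = 19.5.
Solving: y_catalyst = 3, y_reactor time = 1.5.
Reduced cost of additive E: c₃ − yᵀa₃ = 2.5 − (3·1 + 1.5·5) = 2.5 − 10.5 = -8.

-8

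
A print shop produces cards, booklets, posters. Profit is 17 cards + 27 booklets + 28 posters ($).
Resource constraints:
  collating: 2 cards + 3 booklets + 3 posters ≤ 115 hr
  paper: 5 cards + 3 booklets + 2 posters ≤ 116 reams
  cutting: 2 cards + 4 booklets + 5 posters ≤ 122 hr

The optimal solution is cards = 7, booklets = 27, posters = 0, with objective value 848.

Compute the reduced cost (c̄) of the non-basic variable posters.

-4

Check each constraint at x*: collating 95/115 (slack 20); paper 116/116 (tight); cutting 122/122 (tight).
Since collating is not tight, its dual is 0.
From A_Bᵀ y = c: 5·y_paper + 2·y_cutting = 17; 3·y_paper + 4·y_cutting = 27.
Solving: y_paper = 1, y_cutting = 6.
Reduced cost of posters: c₃ − yᵀa₃ = 28 − (1·2 + 6·5) = 28 − 32 = -4.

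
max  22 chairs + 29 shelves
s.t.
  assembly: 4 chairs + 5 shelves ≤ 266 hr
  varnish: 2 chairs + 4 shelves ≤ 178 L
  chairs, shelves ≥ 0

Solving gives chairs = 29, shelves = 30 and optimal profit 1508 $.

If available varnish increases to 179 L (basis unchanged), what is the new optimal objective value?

1509

At the optimum: assembly uses 266 of 266 (binding); varnish uses 178 of 178 (binding).
The binding rows give the dual system: 4·y_assembly + 2·y_varnish = 22 and 5·y_assembly + 4·y_varnish = 29.
This yields shadow prices y_assembly = 5, y_varnish = 1.
Δz = y_varnish·Δb = 1 × (1) = 1, so new z* = 1508 + 1 = 1509.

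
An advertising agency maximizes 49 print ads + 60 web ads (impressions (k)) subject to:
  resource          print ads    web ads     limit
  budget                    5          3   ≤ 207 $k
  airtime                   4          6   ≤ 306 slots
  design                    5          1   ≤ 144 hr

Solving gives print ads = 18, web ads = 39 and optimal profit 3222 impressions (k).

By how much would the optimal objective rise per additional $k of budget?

At the optimum: budget uses 207 of 207 (binding); airtime uses 306 of 306 (binding); design uses 129 of 144 (slack = 15).
By complementary slackness, y = 0 for the non-binding constraint.
The binding rows give the dual system: 5·y_budget + 4·y_airtime = 49 and 3·y_budget + 6·y_airtime = 60.
→ y_budget = 3 and y_airtime = 8.5.
Shadow price of budget = 3.

3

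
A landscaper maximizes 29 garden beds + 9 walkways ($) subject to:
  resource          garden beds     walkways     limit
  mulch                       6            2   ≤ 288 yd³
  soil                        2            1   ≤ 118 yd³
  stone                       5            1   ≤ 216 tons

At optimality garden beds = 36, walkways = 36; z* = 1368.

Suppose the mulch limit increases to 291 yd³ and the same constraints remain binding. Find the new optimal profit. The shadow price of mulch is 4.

1380

Δb = 3, so new z* = 1368 + (4)·(3) = 1368 + 12 = 1380.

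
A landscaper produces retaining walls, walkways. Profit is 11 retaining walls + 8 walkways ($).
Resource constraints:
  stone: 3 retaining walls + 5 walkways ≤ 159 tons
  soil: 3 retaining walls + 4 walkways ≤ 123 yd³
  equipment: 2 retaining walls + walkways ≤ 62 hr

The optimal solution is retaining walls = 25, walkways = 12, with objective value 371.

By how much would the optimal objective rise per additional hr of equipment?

4

Check each constraint at x*: stone 135/159 (slack 24); soil 123/123 (tight); equipment 62/62 (tight).
By complementary slackness, y = 0 for the non-binding constraint.
From A_Bᵀ y = c: 3·y_soil + 2·y_equipment = 11; 4·y_soil + 1·y_equipment = 8.
Solving: y_soil = 1, y_equipment = 4.
Shadow price of equipment = 4.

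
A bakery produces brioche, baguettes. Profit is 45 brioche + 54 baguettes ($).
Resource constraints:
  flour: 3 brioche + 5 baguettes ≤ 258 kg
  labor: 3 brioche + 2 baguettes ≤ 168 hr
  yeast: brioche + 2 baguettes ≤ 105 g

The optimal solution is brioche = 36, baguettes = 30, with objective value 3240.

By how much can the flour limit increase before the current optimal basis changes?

20.25

Binding constraints: flour, labor. The basis is B = [[3,5],[3,2]] with det -9.
Per unit increase in flour, x* moves by d = (-0.2222, 0.3333).
The basis stays optimal until yeast becomes binding; allowable increase = 20.25 kg.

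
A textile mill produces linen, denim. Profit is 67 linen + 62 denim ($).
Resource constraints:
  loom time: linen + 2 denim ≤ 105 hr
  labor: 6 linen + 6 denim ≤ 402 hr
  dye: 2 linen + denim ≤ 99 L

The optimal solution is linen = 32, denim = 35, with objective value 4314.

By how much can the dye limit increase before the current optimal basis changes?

Binding constraints: labor, dye. The basis is B = [[6,6],[2,1]] with det -6.
Per unit increase in dye, x* moves by d = (1, -1).
The basis stays optimal until denim reaches 0; allowable increase = 35 L.

35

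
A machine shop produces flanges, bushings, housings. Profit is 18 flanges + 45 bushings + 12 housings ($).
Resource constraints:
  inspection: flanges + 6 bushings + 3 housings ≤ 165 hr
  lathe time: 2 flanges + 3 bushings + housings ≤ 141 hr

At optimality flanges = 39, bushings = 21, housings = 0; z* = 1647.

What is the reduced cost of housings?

Both inspection and lathe time are binding at x*.
Dual feasibility on the basic columns requires 1·y_inspection + 2·y_lathe time = 18, 6·y_inspection + 3·y_lathe time = 45.
→ y_inspection = 4 and y_lathe time = 7.
Reduced cost of housings: c₃ − yᵀa₃ = 12 − (4·3 + 7·1) = 12 − 19 = -7.

-7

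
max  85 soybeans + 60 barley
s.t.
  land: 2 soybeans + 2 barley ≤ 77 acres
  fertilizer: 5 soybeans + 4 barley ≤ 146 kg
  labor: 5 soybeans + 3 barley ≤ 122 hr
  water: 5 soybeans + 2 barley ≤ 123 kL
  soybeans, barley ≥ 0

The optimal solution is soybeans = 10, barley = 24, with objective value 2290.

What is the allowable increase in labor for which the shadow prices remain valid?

12.5

Binding constraints: fertilizer, labor. The basis is B = [[5,4],[5,3]] with det -5.
Per unit increase in labor, x* moves by d = (0.8, -1).
The basis stays optimal until water becomes binding; allowable increase = 12.5 hr.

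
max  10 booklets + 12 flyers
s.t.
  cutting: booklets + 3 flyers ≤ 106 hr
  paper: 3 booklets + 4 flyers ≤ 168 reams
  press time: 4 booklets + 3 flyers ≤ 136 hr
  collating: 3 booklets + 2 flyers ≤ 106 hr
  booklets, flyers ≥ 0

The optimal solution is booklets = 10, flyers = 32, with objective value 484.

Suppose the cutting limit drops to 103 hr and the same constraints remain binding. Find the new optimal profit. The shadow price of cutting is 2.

Δb = -3, so new z* = 484 + (2)·(-3) = 484 − 6 = 478.

478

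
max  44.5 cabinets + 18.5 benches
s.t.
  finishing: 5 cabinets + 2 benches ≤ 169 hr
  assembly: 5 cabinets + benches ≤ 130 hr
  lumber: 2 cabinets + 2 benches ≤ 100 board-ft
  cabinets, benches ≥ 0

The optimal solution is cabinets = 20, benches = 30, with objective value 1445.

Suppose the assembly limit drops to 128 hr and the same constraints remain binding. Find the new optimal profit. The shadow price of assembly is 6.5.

1432

Δb = -2, so new z* = 1445 + (6.5)·(-2) = 1445 − 13 = 1432.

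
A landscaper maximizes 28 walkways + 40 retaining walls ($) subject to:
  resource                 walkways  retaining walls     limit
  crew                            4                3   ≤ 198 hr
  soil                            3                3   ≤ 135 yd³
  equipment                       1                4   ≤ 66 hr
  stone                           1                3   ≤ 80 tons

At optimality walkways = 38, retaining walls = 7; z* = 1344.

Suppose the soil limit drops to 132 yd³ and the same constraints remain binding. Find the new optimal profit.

At the optimum: crew uses 173 of 198 (slack = 25); soil uses 135 of 135 (binding); equipment uses 66 of 66 (binding); stone uses 59 of 80 (slack = 21).
Slack constraints have shadow price 0 (complementary slackness).
Dual feasibility on the basic columns requires 3·y_soil + 1·y_equipment = 28, 3·y_soil + 4·y_equipment = 40.
→ y_soil = 8 and y_equipment = 4.
Δz = y_soil·Δb = 8 × (-3) = -24, so new z* = 1344 − 24 = 1320.

1320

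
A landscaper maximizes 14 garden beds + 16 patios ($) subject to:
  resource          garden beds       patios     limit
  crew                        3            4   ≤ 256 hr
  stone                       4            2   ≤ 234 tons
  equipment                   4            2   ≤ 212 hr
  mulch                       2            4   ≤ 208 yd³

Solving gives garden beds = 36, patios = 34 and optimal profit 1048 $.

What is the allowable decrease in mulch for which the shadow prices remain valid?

102

Binding constraints: equipment, mulch. The basis is B = [[4,2],[2,4]] with det 12.
Per unit decrease in mulch, x* moves by d = (0.1667, -0.3333).
The basis stays optimal until patios reaches 0; allowable decrease = 102 yd³.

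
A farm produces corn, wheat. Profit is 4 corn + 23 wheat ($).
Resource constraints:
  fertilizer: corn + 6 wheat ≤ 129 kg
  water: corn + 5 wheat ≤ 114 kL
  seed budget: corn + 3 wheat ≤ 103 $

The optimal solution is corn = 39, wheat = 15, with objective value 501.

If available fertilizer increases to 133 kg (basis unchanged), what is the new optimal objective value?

513

At the optimum: fertilizer uses 129 of 129 (binding); water uses 114 of 114 (binding); seed budget uses 84 of 103 (slack = 19).
By complementary slackness, y = 0 for the non-binding constraint.
Dual feasibility on the basic columns requires 1·y_fertilizer + 1·y_water = 4, 6·y_fertilizer + 5·y_water = 23.
This yields shadow prices y_fertilizer = 3, y_water = 1.
Δz = y_fertilizer·Δb = 3 × (4) = 12, so new z* = 501 + 12 = 513.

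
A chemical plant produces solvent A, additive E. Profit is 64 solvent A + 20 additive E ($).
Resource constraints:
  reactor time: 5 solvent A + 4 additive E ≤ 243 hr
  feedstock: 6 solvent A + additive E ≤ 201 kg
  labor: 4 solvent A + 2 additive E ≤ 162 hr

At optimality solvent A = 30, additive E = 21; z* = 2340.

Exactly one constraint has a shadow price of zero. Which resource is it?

reactor time

reactor time: 234/243 (slack 9)
feedstock: 201/201 (binding)
labor: 162/162 (binding)
By complementary slackness, a constraint with positive slack has shadow price 0 → reactor time.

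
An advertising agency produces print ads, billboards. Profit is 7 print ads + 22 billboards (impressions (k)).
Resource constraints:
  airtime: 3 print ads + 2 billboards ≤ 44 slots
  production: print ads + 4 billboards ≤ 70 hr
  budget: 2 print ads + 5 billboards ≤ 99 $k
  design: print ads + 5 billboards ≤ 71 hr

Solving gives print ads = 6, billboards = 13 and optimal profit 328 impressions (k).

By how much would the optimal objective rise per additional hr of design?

4

Binding: airtime and design. Non-binding: production (12 unused), budget (22 unused).
By complementary slackness, y = 0 for the non-binding constraints.
From A_Bᵀ y = c: 3·y_airtime + 1·y_design = 7; 2·y_airtime + 5·y_design = 22.
→ y_airtime = 1 and y_design = 4.
Shadow price of design = 4.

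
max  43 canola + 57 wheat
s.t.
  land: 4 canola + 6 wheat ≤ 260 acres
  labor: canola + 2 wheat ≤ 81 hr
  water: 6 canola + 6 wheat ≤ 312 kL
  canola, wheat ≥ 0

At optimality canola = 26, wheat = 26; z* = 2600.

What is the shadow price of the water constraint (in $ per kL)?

At the optimum: land uses 260 of 260 (binding); labor uses 78 of 81 (slack = 3); water uses 312 of 312 (binding).
Since labor is not tight, its dual is 0.
Dual feasibility on the basic columns requires 4·y_land + 6·y_water = 43, 6·y_land + 6·y_water = 57.
→ y_land = 7 and y_water = 2.5.
Shadow price of water = 2.5.

2.5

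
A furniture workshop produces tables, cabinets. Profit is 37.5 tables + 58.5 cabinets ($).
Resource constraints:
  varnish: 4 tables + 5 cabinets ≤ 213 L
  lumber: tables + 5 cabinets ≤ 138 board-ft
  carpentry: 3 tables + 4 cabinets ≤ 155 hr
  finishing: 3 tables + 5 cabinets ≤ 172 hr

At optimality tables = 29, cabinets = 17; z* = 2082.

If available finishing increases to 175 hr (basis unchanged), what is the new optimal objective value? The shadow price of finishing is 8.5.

2107.5

Δb = 3, so new z* = 2082 + (8.5)·(3) = 2082 + 25.5 = 2107.5.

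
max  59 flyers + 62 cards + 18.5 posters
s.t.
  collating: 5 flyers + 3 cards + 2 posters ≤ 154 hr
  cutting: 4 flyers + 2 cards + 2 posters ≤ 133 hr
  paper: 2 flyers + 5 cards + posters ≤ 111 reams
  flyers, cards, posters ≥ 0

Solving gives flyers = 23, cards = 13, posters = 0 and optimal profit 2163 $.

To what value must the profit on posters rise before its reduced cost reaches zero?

Binding: collating and paper. Non-binding: cutting (15 unused).
Since cutting is not tight, its dual is 0.
Dual feasibility on the basic columns requires 5·y_collating + 2·y_paper = 59, 3·y_collating + 5·y_paper = 62.
This yields shadow prices y_collating = 9, y_paper = 7.
posters enters the basis when its profit ≥ yᵀa₃ = 9·2 + 7·1 = 25.

25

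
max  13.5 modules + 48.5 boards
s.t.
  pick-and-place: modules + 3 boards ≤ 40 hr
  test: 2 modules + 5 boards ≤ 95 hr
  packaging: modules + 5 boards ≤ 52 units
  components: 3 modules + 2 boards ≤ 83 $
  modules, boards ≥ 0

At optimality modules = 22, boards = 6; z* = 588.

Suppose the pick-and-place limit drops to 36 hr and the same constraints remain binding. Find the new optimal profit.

550

Check each constraint at x*: pick-and-place 40/40 (tight); test 74/95 (slack 21); packaging 52/52 (tight); components 78/83 (slack 5).
Since test, components are not tight, their duals are 0.
The binding rows give the dual system: 1·y_pick-and-place + 1·y_packaging = 13.5 and 3·y_pick-and-place + 5·y_packaging = 48.5.
→ y_pick-and-place = 9.5 and y_packaging = 4.
Δz = y_pick-and-place·Δb = 9.5 × (-4) = -38, so new z* = 588 − 38 = 550.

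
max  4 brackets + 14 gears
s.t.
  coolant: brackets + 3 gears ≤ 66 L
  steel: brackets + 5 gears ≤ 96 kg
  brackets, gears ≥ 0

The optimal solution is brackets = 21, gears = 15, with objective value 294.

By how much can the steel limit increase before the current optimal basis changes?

14

Binding constraints: coolant, steel. The basis is B = [[1,3],[1,5]] with det 2.
Per unit increase in steel, x* moves by d = (-1.5, 0.5).
The basis stays optimal until brackets reaches 0; allowable increase = 14 kg.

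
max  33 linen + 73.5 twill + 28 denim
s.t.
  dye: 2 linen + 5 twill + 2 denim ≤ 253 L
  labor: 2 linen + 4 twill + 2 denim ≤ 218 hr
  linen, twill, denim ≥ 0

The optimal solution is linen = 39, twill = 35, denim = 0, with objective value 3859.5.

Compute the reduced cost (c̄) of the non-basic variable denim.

-5

Check each constraint at x*: dye 253/253 (tight); labor 218/218 (tight).
From A_Bᵀ y = c: 2·y_dye + 2·y_labor = 33; 5·y_dye + 4·y_labor = 73.5.
This yields shadow prices y_dye = 7.5, y_labor = 9.
Reduced cost of denim: c₃ − yᵀa₃ = 28 − (7.5·2 + 9·2) = 28 − 33 = -5.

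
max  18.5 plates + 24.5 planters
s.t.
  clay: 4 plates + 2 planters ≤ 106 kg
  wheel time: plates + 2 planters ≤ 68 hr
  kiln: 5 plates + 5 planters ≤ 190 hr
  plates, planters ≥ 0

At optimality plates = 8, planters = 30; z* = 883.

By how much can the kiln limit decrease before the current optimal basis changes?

20

Binding constraints: wheel time, kiln. The basis is B = [[1,2],[5,5]] with det -5.
Per unit decrease in kiln, x* moves by d = (-0.4, 0.2).
The basis stays optimal until plates reaches 0; allowable decrease = 20 hr.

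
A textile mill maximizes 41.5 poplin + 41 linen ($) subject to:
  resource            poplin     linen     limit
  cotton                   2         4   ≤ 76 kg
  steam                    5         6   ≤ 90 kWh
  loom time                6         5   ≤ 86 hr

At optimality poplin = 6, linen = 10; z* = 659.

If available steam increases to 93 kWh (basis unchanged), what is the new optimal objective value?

669.5

Binding: steam and loom time. Non-binding: cotton (24 unused).
By complementary slackness, y = 0 for the non-binding constraint.
Dual feasibility on the basic columns requires 5·y_steam + 6·y_loom time = 41.5, 6·y_steam + 5·y_loom time = 41.
→ y_steam = 3.5 and y_loom time = 4.
Δz = y_steam·Δb = 3.5 × (3) = 10.5, so new z* = 659 + 10.5 = 669.5.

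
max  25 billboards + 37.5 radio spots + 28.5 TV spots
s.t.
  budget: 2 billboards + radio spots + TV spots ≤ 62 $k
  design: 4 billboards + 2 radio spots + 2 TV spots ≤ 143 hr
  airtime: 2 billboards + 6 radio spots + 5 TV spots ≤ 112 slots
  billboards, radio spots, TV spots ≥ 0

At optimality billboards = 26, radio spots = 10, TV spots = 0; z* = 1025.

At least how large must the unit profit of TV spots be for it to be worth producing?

32.5

Check each constraint at x*: budget 62/62 (tight); design 124/143 (slack 19); airtime 112/112 (tight).
Since design is not tight, its dual is 0.
Dual feasibility on the basic columns requires 2·y_budget + 2·y_airtime = 25, 1·y_budget + 6·y_airtime = 37.5.
→ y_budget = 7.5 and y_airtime = 5.
TV spots enters the basis when its profit ≥ yᵀa₃ = 7.5·1 + 5·5 = 32.5.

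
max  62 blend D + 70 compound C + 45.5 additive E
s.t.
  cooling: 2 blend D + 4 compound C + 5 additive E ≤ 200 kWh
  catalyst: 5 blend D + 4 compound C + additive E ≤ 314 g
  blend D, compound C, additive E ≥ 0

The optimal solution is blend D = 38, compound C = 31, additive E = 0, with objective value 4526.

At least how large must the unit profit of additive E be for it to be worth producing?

51.5

Check each constraint at x*: cooling 200/200 (tight); catalyst 314/314 (tight).
Dual feasibility on the basic columns requires 2·y_cooling + 5·y_catalyst = 62, 4·y_cooling + 4·y_catalyst = 70.
Solving: y_cooling = 8.5, y_catalyst = 9.
additive E enters the basis when its profit ≥ yᵀa₃ = 8.5·5 + 9·1 = 51.5.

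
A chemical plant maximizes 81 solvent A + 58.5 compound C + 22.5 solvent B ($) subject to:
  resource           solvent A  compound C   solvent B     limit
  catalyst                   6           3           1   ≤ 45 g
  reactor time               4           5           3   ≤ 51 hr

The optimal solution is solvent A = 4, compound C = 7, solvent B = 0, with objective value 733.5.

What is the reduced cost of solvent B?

At the optimum: catalyst uses 45 of 45 (binding); reactor time uses 51 of 51 (binding).
The binding rows give the dual system: 6·y_catalyst + 4·y_reactor time = 81 and 3·y_catalyst + 5·y_reactor time = 58.5.
→ y_catalyst = 9.5 and y_reactor time = 6.
Reduced cost of solvent B: c₃ − yᵀa₃ = 22.5 − (9.5·1 + 6·3) = 22.5 − 27.5 = -5.

-5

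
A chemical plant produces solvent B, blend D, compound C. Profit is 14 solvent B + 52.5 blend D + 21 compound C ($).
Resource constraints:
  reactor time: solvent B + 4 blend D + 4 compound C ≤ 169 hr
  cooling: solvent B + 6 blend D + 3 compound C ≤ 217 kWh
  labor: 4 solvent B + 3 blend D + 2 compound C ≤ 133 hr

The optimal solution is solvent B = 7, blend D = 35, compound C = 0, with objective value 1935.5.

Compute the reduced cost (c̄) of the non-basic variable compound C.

At the optimum: reactor time uses 147 of 169 (slack = 22); cooling uses 217 of 217 (binding); labor uses 133 of 133 (binding).
By complementary slackness, y = 0 for the non-binding constraint.
The binding rows give the dual system: 1·y_cooling + 4·y_labor = 14 and 6·y_cooling + 3·y_labor = 52.5.
Solving: y_cooling = 8, y_labor = 1.5.
Reduced cost of compound C: c₃ − yᵀa₃ = 21 − (8·3 + 1.5·2) = 21 − 27 = -6.

-6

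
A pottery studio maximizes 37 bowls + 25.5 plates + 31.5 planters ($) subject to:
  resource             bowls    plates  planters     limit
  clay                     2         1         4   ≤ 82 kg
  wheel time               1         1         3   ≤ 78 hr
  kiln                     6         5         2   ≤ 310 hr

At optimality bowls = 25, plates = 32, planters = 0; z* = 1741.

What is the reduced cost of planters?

-7.5

Binding: clay and kiln. Non-binding: wheel time (21 unused).
Since wheel time is not tight, its dual is 0.
The binding rows give the dual system: 2·y_clay + 6·y_kiln = 37 and 1·y_clay + 5·y_kiln = 25.5.
This yields shadow prices y_clay = 8, y_kiln = 3.5.
Reduced cost of planters: c₃ − yᵀa₃ = 31.5 − (8·4 + 3.5·2) = 31.5 − 39 = -7.5.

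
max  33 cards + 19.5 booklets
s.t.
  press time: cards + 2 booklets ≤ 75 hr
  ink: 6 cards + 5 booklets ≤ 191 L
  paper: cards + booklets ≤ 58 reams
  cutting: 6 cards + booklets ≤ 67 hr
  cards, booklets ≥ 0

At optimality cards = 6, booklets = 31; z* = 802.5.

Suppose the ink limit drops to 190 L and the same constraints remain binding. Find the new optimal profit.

799

Check each constraint at x*: press time 68/75 (slack 7); ink 191/191 (tight); paper 37/58 (slack 21); cutting 67/67 (tight).
By complementary slackness, y = 0 for the non-binding constraints.
From A_Bᵀ y = c: 6·y_ink + 6·y_cutting = 33; 5·y_ink + 1·y_cutting = 19.5.
This yields shadow prices y_ink = 3.5, y_cutting = 2.
Δz = y_ink·Δb = 3.5 × (-1) = -3.5, so new z* = 802.5 − 3.5 = 799.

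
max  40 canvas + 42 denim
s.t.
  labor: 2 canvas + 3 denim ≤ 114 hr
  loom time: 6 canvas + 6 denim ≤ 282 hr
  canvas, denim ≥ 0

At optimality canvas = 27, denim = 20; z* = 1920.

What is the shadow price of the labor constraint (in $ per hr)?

2

Both labor and loom time are binding at x*.
The binding rows give the dual system: 2·y_labor + 6·y_loom time = 40 and 3·y_labor + 6·y_loom time = 42.
→ y_labor = 2 and y_loom time = 6.
Shadow price of labor = 2.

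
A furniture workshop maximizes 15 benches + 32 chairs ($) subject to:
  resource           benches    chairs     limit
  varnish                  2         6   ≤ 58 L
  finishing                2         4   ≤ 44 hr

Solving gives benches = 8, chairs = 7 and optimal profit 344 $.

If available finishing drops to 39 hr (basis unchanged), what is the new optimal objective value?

311.5

Check each constraint at x*: varnish 58/58 (tight); finishing 44/44 (tight).
From A_Bᵀ y = c: 2·y_varnish + 2·y_finishing = 15; 6·y_varnish + 4·y_finishing = 32.
Solving: y_varnish = 1, y_finishing = 6.5.
Δz = y_finishing·Δb = 6.5 × (-5) = -32.5, so new z* = 344 − 32.5 = 311.5.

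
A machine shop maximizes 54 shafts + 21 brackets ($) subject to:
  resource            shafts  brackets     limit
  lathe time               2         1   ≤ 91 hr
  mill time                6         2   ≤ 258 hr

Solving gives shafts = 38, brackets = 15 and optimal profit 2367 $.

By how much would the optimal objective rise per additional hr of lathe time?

9

Check each constraint at x*: lathe time 91/91 (tight); mill time 258/258 (tight).
Dual feasibility on the basic columns requires 2·y_lathe time + 6·y_mill time = 54, 1·y_lathe time + 2·y_mill time = 21.
→ y_lathe time = 9 and y_mill time = 6.
Shadow price of lathe time = 9.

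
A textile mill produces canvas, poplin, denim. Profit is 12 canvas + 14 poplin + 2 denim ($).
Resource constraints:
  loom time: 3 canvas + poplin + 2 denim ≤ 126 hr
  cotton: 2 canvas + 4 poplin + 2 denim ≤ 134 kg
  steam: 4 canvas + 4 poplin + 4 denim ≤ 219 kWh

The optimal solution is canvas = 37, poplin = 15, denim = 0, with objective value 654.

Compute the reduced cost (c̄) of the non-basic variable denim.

-8

At the optimum: loom time uses 126 of 126 (binding); cotton uses 134 of 134 (binding); steam uses 208 of 219 (slack = 11).
Slack constraints have shadow price 0 (complementary slackness).
Dual feasibility on the basic columns requires 3·y_loom time + 2·y_cotton = 12, 1·y_loom time + 4·y_cotton = 14.
This yields shadow prices y_loom time = 2, y_cotton = 3.
Reduced cost of denim: c₃ − yᵀa₃ = 2 − (2·2 + 3·2) = 2 − 10 = -8.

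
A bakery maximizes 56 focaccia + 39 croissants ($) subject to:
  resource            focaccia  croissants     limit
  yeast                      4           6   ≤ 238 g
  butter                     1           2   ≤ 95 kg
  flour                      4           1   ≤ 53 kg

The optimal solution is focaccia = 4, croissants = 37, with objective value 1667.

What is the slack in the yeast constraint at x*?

0

yeast used = 4·4 + 6·37 = 238; slack = 238 − 238 = 0.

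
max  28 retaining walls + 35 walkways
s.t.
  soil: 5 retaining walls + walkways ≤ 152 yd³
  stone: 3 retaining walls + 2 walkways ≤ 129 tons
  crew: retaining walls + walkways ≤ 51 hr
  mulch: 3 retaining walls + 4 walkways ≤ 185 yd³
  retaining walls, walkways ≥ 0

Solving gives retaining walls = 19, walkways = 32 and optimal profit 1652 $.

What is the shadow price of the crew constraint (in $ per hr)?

Binding: crew and mulch. Non-binding: soil (25 unused), stone (8 unused).
By complementary slackness, y = 0 for the non-binding constraints.
The binding rows give the dual system: 1·y_crew + 3·y_mulch = 28 and 1·y_crew + 4·y_mulch = 35.
→ y_crew = 7 and y_mulch = 7.
Shadow price of crew = 7.

7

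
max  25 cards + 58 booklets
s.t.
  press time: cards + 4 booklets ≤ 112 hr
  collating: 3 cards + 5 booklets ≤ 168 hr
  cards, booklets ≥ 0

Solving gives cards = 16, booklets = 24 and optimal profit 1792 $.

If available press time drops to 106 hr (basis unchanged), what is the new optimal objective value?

1750

At the optimum: press time uses 112 of 112 (binding); collating uses 168 of 168 (binding).
Dual feasibility on the basic columns requires 1·y_press time + 3·y_collating = 25, 4·y_press time + 5·y_collating = 58.
This yields shadow prices y_press time = 7, y_collating = 6.
Δz = y_press time·Δb = 7 × (-6) = -42, so new z* = 1792 − 42 = 1750.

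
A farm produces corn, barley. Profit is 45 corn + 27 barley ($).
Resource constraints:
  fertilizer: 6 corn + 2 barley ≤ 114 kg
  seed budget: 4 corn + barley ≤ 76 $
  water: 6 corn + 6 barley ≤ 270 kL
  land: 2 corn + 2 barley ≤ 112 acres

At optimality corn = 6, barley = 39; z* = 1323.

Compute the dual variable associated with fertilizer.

At the optimum: fertilizer uses 114 of 114 (binding); seed budget uses 63 of 76 (slack = 13); water uses 270 of 270 (binding); land uses 90 of 112 (slack = 22).
Slack constraints have shadow price 0 (complementary slackness).
The binding rows give the dual system: 6·y_fertilizer + 6·y_water = 45 and 2·y_fertilizer + 6·y_water = 27.
This yields shadow prices y_fertilizer = 4.5, y_water = 3.
Shadow price of fertilizer = 4.5.

4.5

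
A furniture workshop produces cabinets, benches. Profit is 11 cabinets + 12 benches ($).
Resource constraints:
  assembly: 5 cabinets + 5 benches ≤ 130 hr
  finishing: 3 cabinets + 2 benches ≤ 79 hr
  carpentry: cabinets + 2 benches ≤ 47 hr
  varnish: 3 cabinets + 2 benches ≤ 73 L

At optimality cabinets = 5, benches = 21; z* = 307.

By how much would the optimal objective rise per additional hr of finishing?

Check each constraint at x*: assembly 130/130 (tight); finishing 57/79 (slack 22); carpentry 47/47 (tight); varnish 57/73 (slack 16).
By complementary slackness, y = 0 for the non-binding constraints.
From A_Bᵀ y = c: 5·y_assembly + 1·y_carpentry = 11; 5·y_assembly + 2·y_carpentry = 12.
This yields shadow prices y_assembly = 2, y_carpentry = 1.
Shadow price of finishing = 0.

0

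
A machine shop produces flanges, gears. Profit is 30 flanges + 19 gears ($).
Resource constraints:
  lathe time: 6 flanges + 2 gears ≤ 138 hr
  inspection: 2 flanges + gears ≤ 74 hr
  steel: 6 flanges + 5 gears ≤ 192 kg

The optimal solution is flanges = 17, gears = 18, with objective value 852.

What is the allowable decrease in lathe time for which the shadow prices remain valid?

61.2

Binding constraints: lathe time, steel. The basis is B = [[6,2],[6,5]] with det 18.
Per unit decrease in lathe time, x* moves by d = (-0.2778, 0.3333).
The basis stays optimal until flanges reaches 0; allowable decrease = 61.2 hr.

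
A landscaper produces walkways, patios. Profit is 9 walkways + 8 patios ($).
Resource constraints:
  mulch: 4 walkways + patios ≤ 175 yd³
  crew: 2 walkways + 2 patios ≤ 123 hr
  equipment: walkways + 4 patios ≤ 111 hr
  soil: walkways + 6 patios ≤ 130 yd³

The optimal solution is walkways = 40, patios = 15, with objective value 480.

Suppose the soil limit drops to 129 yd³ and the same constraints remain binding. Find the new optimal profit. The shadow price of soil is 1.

479

Δb = -1, so new z* = 480 + (1)·(-1) = 480 − 1 = 479.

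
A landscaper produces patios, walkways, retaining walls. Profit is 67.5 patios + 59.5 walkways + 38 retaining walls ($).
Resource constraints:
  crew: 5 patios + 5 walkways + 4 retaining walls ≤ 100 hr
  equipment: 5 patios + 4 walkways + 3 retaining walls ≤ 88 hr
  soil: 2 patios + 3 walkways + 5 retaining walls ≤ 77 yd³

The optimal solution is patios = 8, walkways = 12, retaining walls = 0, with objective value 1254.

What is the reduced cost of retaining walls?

Check each constraint at x*: crew 100/100 (tight); equipment 88/88 (tight); soil 52/77 (slack 25).
Slack constraints have shadow price 0 (complementary slackness).
From A_Bᵀ y = c: 5·y_crew + 5·y_equipment = 67.5; 5·y_crew + 4·y_equipment = 59.5.
Solving: y_crew = 5.5, y_equipment = 8.
Reduced cost of retaining walls: c₃ − yᵀa₃ = 38 − (5.5·4 + 8·3) = 38 − 46 = -8.

-8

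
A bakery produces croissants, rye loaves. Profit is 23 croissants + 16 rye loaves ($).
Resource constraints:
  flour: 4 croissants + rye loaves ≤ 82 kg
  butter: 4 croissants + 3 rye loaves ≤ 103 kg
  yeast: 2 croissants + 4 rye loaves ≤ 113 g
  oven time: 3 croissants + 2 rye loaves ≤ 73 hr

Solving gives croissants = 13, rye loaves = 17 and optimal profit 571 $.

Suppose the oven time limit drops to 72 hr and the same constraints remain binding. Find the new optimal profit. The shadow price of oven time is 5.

566

Δb = -1, so new z* = 571 + (5)·(-1) = 571 − 5 = 566.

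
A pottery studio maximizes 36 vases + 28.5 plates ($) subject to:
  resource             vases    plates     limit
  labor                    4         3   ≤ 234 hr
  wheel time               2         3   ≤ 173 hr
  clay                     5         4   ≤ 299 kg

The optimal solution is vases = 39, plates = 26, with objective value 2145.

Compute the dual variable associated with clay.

6

Binding: labor and clay. Non-binding: wheel time (17 unused).
By complementary slackness, y = 0 for the non-binding constraint.
The binding rows give the dual system: 4·y_labor + 5·y_clay = 36 and 3·y_labor + 4·y_clay = 28.5.
Solving: y_labor = 1.5, y_clay = 6.
Shadow price of clay = 6.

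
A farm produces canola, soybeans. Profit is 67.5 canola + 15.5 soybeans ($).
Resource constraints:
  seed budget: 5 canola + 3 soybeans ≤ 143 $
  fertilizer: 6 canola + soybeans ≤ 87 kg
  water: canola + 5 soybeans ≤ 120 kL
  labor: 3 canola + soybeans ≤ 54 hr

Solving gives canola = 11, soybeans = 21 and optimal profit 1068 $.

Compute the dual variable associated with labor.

Check each constraint at x*: seed budget 118/143 (slack 25); fertilizer 87/87 (tight); water 116/120 (slack 4); labor 54/54 (tight).
Since seed budget, water are not tight, their duals are 0.
The binding rows give the dual system: 6·y_fertilizer + 3·y_labor = 67.5 and 1·y_fertilizer + 1·y_labor = 15.5.
Solving: y_fertilizer = 7, y_labor = 8.5.
Shadow price of labor = 8.5.

8.5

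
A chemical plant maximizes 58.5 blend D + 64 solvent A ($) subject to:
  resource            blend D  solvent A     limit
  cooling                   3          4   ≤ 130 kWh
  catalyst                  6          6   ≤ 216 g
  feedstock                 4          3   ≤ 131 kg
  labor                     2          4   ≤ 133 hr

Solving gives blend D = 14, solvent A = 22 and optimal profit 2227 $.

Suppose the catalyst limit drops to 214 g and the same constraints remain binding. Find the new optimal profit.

Check each constraint at x*: cooling 130/130 (tight); catalyst 216/216 (tight); feedstock 122/131 (slack 9); labor 116/133 (slack 17).
By complementary slackness, y = 0 for the non-binding constraints.
Dual feasibility on the basic columns requires 3·y_cooling + 6·y_catalyst = 58.5, 4·y_cooling + 6·y_catalyst = 64.
→ y_cooling = 5.5 and y_catalyst = 7.
Δz = y_catalyst·Δb = 7 × (-2) = -14, so new z* = 2227 − 14 = 2213.

2213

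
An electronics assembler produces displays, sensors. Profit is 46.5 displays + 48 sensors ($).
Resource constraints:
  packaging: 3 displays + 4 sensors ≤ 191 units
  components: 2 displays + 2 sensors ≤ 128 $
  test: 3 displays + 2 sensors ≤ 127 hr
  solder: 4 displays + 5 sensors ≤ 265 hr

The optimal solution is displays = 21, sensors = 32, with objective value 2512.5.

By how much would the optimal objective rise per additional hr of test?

Check each constraint at x*: packaging 191/191 (tight); components 106/128 (slack 22); test 127/127 (tight); solder 244/265 (slack 21).
Slack constraints have shadow price 0 (complementary slackness).
Dual feasibility on the basic columns requires 3·y_packaging + 3·y_test = 46.5, 4·y_packaging + 2·y_test = 48.
→ y_packaging = 8.5 and y_test = 7.
Shadow price of test = 7.

7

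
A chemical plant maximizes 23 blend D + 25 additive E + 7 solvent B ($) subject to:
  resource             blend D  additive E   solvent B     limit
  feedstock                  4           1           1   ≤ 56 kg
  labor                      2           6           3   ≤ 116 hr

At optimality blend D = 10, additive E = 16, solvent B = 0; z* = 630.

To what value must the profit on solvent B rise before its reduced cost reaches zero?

Both feedstock and labor are binding at x*.
Dual feasibility on the basic columns requires 4·y_feedstock + 2·y_labor = 23, 1·y_feedstock + 6·y_labor = 25.
→ y_feedstock = 4 and y_labor = 3.5.
solvent B enters the basis when its profit ≥ yᵀa₃ = 4·1 + 3.5·3 = 14.5.

14.5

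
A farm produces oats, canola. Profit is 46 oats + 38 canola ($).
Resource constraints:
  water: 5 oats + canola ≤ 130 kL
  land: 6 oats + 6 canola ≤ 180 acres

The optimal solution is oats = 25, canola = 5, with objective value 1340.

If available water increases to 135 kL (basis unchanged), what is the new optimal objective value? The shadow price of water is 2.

Δb = 5, so new z* = 1340 + (2)·(5) = 1340 + 10 = 1350.

1350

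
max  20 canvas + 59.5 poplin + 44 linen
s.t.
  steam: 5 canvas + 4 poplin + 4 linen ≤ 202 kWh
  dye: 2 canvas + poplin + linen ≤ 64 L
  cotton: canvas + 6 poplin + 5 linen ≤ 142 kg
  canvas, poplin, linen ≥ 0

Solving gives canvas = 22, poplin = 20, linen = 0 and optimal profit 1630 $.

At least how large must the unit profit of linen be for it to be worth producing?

At the optimum: steam uses 190 of 202 (slack = 12); dye uses 64 of 64 (binding); cotton uses 142 of 142 (binding).
Slack constraints have shadow price 0 (complementary slackness).
From A_Bᵀ y = c: 2·y_dye + 1·y_cotton = 20; 1·y_dye + 6·y_cotton = 59.5.
→ y_dye = 5.5 and y_cotton = 9.
linen enters the basis when its profit ≥ yᵀa₃ = 5.5·1 + 9·5 = 50.5.

50.5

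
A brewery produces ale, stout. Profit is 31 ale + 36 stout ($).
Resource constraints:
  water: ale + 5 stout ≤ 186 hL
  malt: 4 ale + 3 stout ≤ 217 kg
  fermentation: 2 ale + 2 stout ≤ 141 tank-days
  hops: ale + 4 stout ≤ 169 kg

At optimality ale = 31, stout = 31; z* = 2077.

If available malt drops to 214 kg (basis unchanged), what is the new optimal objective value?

Binding: water and malt. Non-binding: fermentation (17 unused), hops (14 unused).
Slack constraints have shadow price 0 (complementary slackness).
Dual feasibility on the basic columns requires 1·y_water + 4·y_malt = 31, 5·y_water + 3·y_malt = 36.
→ y_water = 3 and y_malt = 7.
Δz = y_malt·Δb = 7 × (-3) = -21, so new z* = 2077 − 21 = 2056.

2056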